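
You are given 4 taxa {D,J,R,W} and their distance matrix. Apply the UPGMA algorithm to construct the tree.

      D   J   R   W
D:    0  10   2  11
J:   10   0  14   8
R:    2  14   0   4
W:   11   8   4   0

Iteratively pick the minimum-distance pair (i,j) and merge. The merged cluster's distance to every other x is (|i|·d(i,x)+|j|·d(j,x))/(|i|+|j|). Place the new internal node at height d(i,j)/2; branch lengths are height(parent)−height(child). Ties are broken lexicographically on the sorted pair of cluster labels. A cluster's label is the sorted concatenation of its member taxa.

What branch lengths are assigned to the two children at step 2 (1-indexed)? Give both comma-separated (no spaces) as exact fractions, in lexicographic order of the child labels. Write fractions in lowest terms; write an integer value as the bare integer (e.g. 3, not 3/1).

11/4,15/4

1. join D+R (d=2) ⇒ DR; edges |D|=1, |R|=1
  updated: d(DR,J)=12, d(DR,W)=15/2
2. join DR+W (d=15/2) ⇒ DRW; edges |DR|=11/4, |W|=15/4
  updated: d(DRW,J)=32/3
3. join DRW+J (d=32/3) ⇒ DJRW; edges |DRW|=19/12, |J|=16/3
final tree: (((D:1,R:1):11/4,W:15/4):19/12,J:16/3)
total length: 185/12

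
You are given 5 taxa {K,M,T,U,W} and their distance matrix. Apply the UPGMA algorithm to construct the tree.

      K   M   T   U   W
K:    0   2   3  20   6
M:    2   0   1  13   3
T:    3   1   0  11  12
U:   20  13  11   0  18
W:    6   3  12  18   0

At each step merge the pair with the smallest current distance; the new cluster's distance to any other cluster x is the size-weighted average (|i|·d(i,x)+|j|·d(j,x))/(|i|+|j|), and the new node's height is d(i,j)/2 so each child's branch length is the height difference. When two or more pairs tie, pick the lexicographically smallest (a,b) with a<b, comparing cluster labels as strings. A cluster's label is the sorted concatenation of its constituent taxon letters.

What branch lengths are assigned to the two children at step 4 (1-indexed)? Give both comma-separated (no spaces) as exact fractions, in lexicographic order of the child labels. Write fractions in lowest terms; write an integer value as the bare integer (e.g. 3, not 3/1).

iteration 1: select M,T (d=1); attach at lengths (1/2, 1/2); label the merged cluster MT
  updated: d(K,MT)=5/2, d(MT,U)=12, d(MT,W)=15/2
iteration 2: select K,MT (d=5/2); attach at lengths (5/4, 3/4); label the merged cluster KMT
  updated: d(KMT,U)=44/3, d(KMT,W)=7
iteration 3: select KMT,W (d=7); attach at lengths (9/4, 7/2); label the merged cluster KMTW
  updated: d(KMTW,U)=31/2
iteration 4: select KMTW,U (d=31/2); attach at lengths (17/4, 31/4); label the merged cluster KMTUW
final tree: (((K:5/4,(M:1/2,T:1/2):3/4):9/4,W:7/2):17/4,U:31/4)
total length: 83/4

17/4,31/4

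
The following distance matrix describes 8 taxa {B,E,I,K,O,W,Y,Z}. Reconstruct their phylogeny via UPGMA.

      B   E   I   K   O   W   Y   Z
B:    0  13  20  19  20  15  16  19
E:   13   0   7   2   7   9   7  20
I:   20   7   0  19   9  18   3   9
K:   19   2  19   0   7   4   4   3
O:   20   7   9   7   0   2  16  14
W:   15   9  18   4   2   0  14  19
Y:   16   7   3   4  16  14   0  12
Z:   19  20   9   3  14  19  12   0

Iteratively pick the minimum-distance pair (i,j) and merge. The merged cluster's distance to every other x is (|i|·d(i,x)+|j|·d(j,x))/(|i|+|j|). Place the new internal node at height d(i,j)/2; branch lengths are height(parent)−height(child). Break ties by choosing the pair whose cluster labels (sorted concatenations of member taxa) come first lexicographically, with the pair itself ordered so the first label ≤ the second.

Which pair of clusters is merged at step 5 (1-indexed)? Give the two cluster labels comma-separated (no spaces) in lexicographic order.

IY,Z

1. join E+K (d=2) ⇒ EK; edges |E|=1, |K|=1
  updated: d(B,EK)=16, d(EK,I)=13, d(EK,O)=7, d(EK,W)=13/2, d(EK,Y)=11/2, d(EK,Z)=23/2
2. join O+W (d=2) ⇒ OW; edges |O|=1, |W|=1
  updated: d(B,OW)=35/2, d(EK,OW)=27/4, d(I,OW)=27/2, d(OW,Y)=15, d(OW,Z)=33/2
3. join I+Y (d=3) ⇒ IY; edges |I|=3/2, |Y|=3/2
  updated: d(B,IY)=18, d(EK,IY)=37/4, d(IY,OW)=57/4, d(IY,Z)=21/2
4. join EK+OW (d=27/4) ⇒ EKOW; edges |EK|=19/8, |OW|=19/8
  updated: d(B,EKOW)=67/4, d(EKOW,IY)=47/4, d(EKOW,Z)=14
5. join IY+Z (d=21/2) ⇒ IYZ; edges |IY|=15/4, |Z|=21/4
  updated: d(B,IYZ)=55/3, d(EKOW,IYZ)=25/2
6. join EKOW+IYZ (d=25/2) ⇒ EIKOWYZ; edges |EKOW|=23/8, |IYZ|=1
  updated: d(B,EIKOWYZ)=122/7
7. join B+EIKOWYZ (d=122/7) ⇒ BEIKOWYZ; edges |B|=61/7, |EIKOWYZ|=69/28
final tree: (B:61/7,(((E:1,K:1):19/8,(O:1,W:1):19/8):23/8,((I:3/2,Y:3/2):15/4,Z:21/4):1):69/28)
total length: 2005/56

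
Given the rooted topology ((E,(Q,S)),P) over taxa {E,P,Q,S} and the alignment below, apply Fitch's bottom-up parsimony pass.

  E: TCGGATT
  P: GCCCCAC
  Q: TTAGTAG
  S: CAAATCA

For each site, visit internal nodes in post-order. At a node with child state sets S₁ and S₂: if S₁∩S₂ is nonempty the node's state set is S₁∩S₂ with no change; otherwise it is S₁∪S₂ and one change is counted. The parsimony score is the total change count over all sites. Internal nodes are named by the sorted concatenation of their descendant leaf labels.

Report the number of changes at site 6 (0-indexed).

site 0, node QS: Q={T} ∪ S={C} → {C,T} (+1)
site 0, node EQS: E={T} ∩ QS={C,T} → {T} (+0)
site 0, node EPQS: EQS={T} ∪ P={G} → {G,T} (+1)
site 1, node QS: Q={T} ∪ S={A} → {A,T} (+1)
site 1, node EQS: E={C} ∪ QS={A,T} → {A,C,T} (+1)
site 1, node EPQS: EQS={A,C,T} ∩ P={C} → {C} (+0)
site 2, node QS: Q={A} ∩ S={A} → {A} (+0)
site 2, node EQS: E={G} ∪ QS={A} → {A,G} (+1)
site 2, node EPQS: EQS={A,G} ∪ P={C} → {A,C,G} (+1)
site 3, node QS: Q={G} ∪ S={A} → {A,G} (+1)
site 3, node EQS: E={G} ∩ QS={A,G} → {G} (+0)
site 3, node EPQS: EQS={G} ∪ P={C} → {C,G} (+1)
site 4, node QS: Q={T} ∩ S={T} → {T} (+0)
site 4, node EQS: E={A} ∪ QS={T} → {A,T} (+1)
site 4, node EPQS: EQS={A,T} ∪ P={C} → {A,C,T} (+1)
site 5, node QS: Q={A} ∪ S={C} → {A,C} (+1)
site 5, node EQS: E={T} ∪ QS={A,C} → {A,C,T} (+1)
site 5, node EPQS: EQS={A,C,T} ∩ P={A} → {A} (+0)
site 6, node QS: Q={G} ∪ S={A} → {A,G} (+1)
site 6, node EQS: E={T} ∪ QS={A,G} → {A,G,T} (+1)
site 6, node EPQS: EQS={A,G,T} ∪ P={C} → {A,C,G,T} (+1)
per-site changes: [2, 2, 2, 2, 2, 2, 3]; total = 15

3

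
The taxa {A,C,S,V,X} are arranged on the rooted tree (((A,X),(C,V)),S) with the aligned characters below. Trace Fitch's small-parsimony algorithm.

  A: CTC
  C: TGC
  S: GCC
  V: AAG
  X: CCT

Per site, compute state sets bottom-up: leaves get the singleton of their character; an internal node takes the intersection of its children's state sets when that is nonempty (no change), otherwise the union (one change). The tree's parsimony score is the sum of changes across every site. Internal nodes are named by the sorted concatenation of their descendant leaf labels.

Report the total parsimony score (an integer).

site 0, node AX: A={C} ∩ X={C} → {C} (+0)
site 0, node CV: C={T} ∪ V={A} → {A,T} (+1)
site 0, node ACVX: AX={C} ∪ CV={A,T} → {A,C,T} (+1)
site 0, node ACSVX: ACVX={A,C,T} ∪ S={G} → {A,C,G,T} (+1)
site 1, node AX: A={T} ∪ X={C} → {C,T} (+1)
site 1, node CV: C={G} ∪ V={A} → {A,G} (+1)
site 1, node ACVX: AX={C,T} ∪ CV={A,G} → {A,C,G,T} (+1)
site 1, node ACSVX: ACVX={A,C,G,T} ∩ S={C} → {C} (+0)
site 2, node AX: A={C} ∪ X={T} → {C,T} (+1)
site 2, node CV: C={C} ∪ V={G} → {C,G} (+1)
site 2, node ACVX: AX={C,T} ∩ CV={C,G} → {C} (+0)
site 2, node ACSVX: ACVX={C} ∩ S={C} → {C} (+0)
per-site changes: [3, 3, 2]; total = 8

8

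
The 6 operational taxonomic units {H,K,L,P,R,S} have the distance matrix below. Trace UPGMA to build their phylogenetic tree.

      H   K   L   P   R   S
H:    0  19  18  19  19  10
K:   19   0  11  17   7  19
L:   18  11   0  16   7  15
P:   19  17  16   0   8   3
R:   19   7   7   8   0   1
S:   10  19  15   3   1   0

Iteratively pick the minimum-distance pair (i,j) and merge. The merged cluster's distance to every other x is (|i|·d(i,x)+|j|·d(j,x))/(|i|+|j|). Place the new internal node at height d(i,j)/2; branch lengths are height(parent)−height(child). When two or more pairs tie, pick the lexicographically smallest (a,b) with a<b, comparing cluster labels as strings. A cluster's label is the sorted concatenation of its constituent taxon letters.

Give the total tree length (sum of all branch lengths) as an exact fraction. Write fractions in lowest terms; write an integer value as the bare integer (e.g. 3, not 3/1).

65/2

1. join R+S (d=1) ⇒ RS; edges |R|=1/2, |S|=1/2
  updated: d(H,RS)=29/2, d(K,RS)=13, d(L,RS)=11, d(P,RS)=11/2
2. join P+RS (d=11/2) ⇒ PRS; edges |P|=11/4, |RS|=9/4
  updated: d(H,PRS)=16, d(K,PRS)=43/3, d(L,PRS)=38/3
3. join K+L (d=11) ⇒ KL; edges |K|=11/2, |L|=11/2
  updated: d(H,KL)=37/2, d(KL,PRS)=27/2
4. join KL+PRS (d=27/2) ⇒ KLPRS; edges |KL|=5/4, |PRS|=4
  updated: d(H,KLPRS)=17
5. join H+KLPRS (d=17) ⇒ HKLPRS; edges |H|=17/2, |KLPRS|=7/4
final tree: (H:17/2,((K:11/2,L:11/2):5/4,(P:11/4,(R:1/2,S:1/2):9/4):4):7/4)
total length: 65/2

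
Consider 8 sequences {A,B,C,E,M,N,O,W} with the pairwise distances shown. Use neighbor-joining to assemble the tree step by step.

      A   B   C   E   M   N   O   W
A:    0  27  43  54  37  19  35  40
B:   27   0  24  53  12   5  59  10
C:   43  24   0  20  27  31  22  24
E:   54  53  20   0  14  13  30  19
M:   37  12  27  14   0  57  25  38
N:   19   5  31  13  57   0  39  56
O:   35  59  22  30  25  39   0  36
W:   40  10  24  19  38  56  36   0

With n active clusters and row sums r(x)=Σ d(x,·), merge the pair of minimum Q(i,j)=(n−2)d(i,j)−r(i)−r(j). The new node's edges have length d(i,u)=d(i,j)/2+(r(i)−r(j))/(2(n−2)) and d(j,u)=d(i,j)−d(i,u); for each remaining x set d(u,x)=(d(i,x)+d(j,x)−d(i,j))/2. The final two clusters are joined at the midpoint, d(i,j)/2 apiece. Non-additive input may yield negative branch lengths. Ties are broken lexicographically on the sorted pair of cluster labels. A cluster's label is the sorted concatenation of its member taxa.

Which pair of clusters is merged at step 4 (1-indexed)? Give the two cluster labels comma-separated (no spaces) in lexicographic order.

1. join B+N (d=5, Q=-380) ⇒ BN; edges |B|=0, |N|=5
  updated: d(A,BN)=41/2, d(BN,C)=25, d(BN,E)=61/2, d(BN,M)=32, d(BN,O)=93/2, d(BN,W)=61/2
2. join A+BN (d=41/2, Q=-312) ⇒ ABN; edges |A|=147/10, |BN|=29/5
  updated: d(ABN,C)=95/4, d(ABN,E)=32, d(ABN,M)=97/4, d(ABN,O)=61/2, d(ABN,W)=25
3. join E+M (d=14, Q=-749/4) ⇒ EM; edges |E|=171/32, |M|=277/32
  updated: d(ABN,EM)=169/8, d(C,EM)=33/2, d(EM,O)=41/2, d(EM,W)=43/2
4. join ABN+W (d=25, Q=-1055/8) ⇒ ABNW; edges |ABN|=551/48, |W|=649/48
  updated: d(ABNW,C)=91/8, d(ABNW,EM)=141/16, d(ABNW,O)=83/4
5. join ABNW+EM (d=141/16, Q=-553/8) ⇒ ABEMNW; edges |ABNW|=51/16, |EM|=45/8
  updated: d(ABEMNW,C)=305/32, d(ABEMNW,O)=519/32
6. join ABEMNW+C (d=305/32, Q=-191/4) ⇒ ABCEMNW; edges |ABEMNW|=15/8, |C|=245/32
  updated: d(ABCEMNW,O)=459/32
7. join ABCEMNW+O (d=459/32) ⇒ ABCEMNOW; edges |ABCEMNW|=459/64, |O|=459/64
final tree: (((((A:147/10,(B:0,N:5):29/5):551/48,W:649/48):51/16,(E:171/32,M:277/32):45/8):15/8,C:245/32):459/64,O:459/64)
total length: 1555/16

ABN,W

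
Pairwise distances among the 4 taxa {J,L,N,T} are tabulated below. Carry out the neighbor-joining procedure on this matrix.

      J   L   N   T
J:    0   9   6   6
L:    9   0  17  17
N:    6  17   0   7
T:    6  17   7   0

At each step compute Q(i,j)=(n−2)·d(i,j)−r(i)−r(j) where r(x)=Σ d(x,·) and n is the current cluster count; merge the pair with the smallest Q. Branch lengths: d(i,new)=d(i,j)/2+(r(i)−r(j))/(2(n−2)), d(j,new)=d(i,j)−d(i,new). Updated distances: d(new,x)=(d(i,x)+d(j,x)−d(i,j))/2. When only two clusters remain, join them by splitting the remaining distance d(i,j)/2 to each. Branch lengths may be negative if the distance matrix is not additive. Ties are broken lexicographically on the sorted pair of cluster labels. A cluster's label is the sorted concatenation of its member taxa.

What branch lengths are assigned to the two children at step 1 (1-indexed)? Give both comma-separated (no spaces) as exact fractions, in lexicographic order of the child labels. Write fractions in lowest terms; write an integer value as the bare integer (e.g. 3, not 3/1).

1. join J+L (d=9, Q=-46) ⇒ JL; edges |J|=-1, |L|=10
  updated: d(JL,N)=7, d(JL,T)=7
2. join JL+N (d=7, Q=-21) ⇒ JLN; edges |JL|=7/2, |N|=7/2
  updated: d(JLN,T)=7/2
3. join JLN+T (d=7/2) ⇒ JLNT; edges |JLN|=7/4, |T|=7/4
final tree: (((J:-1,L:10):7/2,N:7/2):7/4,T:7/4)
total length: 39/2

-1,10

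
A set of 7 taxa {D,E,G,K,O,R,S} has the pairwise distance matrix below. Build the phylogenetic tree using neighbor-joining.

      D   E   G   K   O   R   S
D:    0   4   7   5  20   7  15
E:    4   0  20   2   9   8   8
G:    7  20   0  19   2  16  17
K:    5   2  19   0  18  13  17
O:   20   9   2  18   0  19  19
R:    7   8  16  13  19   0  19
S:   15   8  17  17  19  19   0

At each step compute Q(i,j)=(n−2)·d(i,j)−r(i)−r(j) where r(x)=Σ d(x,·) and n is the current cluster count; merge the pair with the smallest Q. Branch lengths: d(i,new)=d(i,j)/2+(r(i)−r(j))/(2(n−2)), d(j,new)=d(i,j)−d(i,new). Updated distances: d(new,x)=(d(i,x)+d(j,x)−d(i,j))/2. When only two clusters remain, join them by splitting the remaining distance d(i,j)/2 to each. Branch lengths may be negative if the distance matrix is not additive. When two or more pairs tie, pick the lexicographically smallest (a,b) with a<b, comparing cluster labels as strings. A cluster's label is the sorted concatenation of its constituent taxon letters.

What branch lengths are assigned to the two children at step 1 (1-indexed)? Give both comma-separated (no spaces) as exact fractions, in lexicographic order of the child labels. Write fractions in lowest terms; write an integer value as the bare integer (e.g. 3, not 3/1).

2/5,8/5

1. join G+O (d=2, Q=-158) ⇒ GO; edges |G|=2/5, |O|=8/5
  updated: d(D,GO)=25/2, d(E,GO)=27/2, d(GO,K)=35/2, d(GO,R)=33/2, d(GO,S)=17
2. join GO+S (d=17, Q=-85) ⇒ GOS; edges |GO|=69/8, |S|=67/8
  updated: d(D,GOS)=21/4, d(E,GOS)=9/4, d(GOS,K)=35/4, d(GOS,R)=37/4
3. join E+K (d=2, Q=-39) ⇒ EK; edges |E|=-13/12, |K|=37/12
  updated: d(D,EK)=7/2, d(EK,GOS)=9/2, d(EK,R)=19/2
4. join D+R (d=7, Q=-55/2) ⇒ DR; edges |D|=1, |R|=6
  updated: d(DR,EK)=3, d(DR,GOS)=15/4
5. join DR+EK (d=3, Q=-45/4) ⇒ DEKR; edges |DR|=9/8, |EK|=15/8
  updated: d(DEKR,GOS)=21/8
6. join DEKR+GOS (d=21/8) ⇒ DEGKORS; edges |DEKR|=21/16, |GOS|=21/16
final tree: (((D:1,R:6):9/8,(E:-13/12,K:37/12):15/8):21/16,((G:2/5,O:8/5):69/8,S:67/8):21/16)
total length: 269/8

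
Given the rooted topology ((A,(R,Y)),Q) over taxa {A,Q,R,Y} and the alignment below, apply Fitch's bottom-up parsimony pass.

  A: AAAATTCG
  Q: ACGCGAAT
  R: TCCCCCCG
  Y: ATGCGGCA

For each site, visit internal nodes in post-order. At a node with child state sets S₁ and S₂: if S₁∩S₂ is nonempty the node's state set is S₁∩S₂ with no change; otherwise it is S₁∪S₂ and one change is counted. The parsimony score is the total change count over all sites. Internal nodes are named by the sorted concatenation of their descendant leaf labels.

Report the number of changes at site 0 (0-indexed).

1

RY@0: {T} ∪ {A} = {A,T} (union, +1)
ARY@0: {A} ∩ {A,T} = {A} (intersection, +0)
AQRY@0: {A} ∩ {A} = {A} (intersection, +0)
RY@1: {C} ∪ {T} = {C,T} (union, +1)
ARY@1: {A} ∪ {C,T} = {A,C,T} (union, +1)
AQRY@1: {A,C,T} ∩ {C} = {C} (intersection, +0)
RY@2: {C} ∪ {G} = {C,G} (union, +1)
ARY@2: {A} ∪ {C,G} = {A,C,G} (union, +1)
AQRY@2: {A,C,G} ∩ {G} = {G} (intersection, +0)
RY@3: {C} ∩ {C} = {C} (intersection, +0)
ARY@3: {A} ∪ {C} = {A,C} (union, +1)
AQRY@3: {A,C} ∩ {C} = {C} (intersection, +0)
RY@4: {C} ∪ {G} = {C,G} (union, +1)
ARY@4: {T} ∪ {C,G} = {C,G,T} (union, +1)
AQRY@4: {C,G,T} ∩ {G} = {G} (intersection, +0)
RY@5: {C} ∪ {G} = {C,G} (union, +1)
ARY@5: {T} ∪ {C,G} = {C,G,T} (union, +1)
AQRY@5: {C,G,T} ∪ {A} = {A,C,G,T} (union, +1)
RY@6: {C} ∩ {C} = {C} (intersection, +0)
ARY@6: {C} ∩ {C} = {C} (intersection, +0)
AQRY@6: {C} ∪ {A} = {A,C} (union, +1)
RY@7: {G} ∪ {A} = {A,G} (union, +1)
ARY@7: {G} ∩ {A,G} = {G} (intersection, +0)
AQRY@7: {G} ∪ {T} = {G,T} (union, +1)
per-site changes: [1, 2, 2, 1, 2, 3, 1, 2]; total = 14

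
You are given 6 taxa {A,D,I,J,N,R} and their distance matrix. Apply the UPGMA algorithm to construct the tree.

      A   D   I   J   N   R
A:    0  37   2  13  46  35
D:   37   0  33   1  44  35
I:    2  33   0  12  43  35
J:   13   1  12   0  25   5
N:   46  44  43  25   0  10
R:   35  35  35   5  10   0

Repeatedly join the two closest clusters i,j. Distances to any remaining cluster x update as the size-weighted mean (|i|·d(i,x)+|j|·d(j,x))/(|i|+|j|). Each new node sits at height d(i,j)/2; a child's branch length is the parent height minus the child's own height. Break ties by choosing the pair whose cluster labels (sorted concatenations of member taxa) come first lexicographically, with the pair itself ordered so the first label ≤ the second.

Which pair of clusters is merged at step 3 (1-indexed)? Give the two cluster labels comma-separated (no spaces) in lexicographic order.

step 1: merge (D,J) at d=1; branch lengths D→1/2, J→1/2; new cluster DJ
  updated: d(A,DJ)=25, d(DJ,I)=45/2, d(DJ,N)=69/2, d(DJ,R)=20
step 2: merge (A,I) at d=2; branch lengths A→1, I→1; new cluster AI
  updated: d(AI,DJ)=95/4, d(AI,N)=89/2, d(AI,R)=35
step 3: merge (N,R) at d=10; branch lengths N→5, R→5; new cluster NR
  updated: d(AI,NR)=159/4, d(DJ,NR)=109/4
step 4: merge (AI,DJ) at d=95/4; branch lengths AI→87/8, DJ→91/8; new cluster ADIJ
  updated: d(ADIJ,NR)=67/2
step 5: merge (ADIJ,NR) at d=67/2; branch lengths ADIJ→39/8, NR→47/4; new cluster ADIJNR
final tree: (((A:1,I:1):87/8,(D:1/2,J:1/2):91/8):39/8,(N:5,R:5):47/4)
total length: 415/8

N,R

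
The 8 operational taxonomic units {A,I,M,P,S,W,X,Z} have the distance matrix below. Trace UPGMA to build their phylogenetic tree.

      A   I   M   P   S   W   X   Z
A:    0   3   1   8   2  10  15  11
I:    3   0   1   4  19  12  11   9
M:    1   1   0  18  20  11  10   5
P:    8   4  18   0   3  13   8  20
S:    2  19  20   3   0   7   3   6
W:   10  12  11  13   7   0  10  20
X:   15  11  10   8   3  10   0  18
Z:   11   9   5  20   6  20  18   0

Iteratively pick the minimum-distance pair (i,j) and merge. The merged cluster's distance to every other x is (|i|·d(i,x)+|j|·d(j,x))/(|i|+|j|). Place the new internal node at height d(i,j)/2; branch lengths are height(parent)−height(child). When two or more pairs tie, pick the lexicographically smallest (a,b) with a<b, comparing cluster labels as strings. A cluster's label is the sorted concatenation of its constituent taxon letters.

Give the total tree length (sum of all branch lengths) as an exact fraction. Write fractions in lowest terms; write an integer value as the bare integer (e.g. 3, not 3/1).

83/3

iteration 1: select A,M (d=1); attach at lengths (1/2, 1/2); label the merged cluster AM
  updated: d(AM,I)=2, d(AM,P)=13, d(AM,S)=11, d(AM,W)=21/2, d(AM,X)=25/2, d(AM,Z)=8
iteration 2: select AM,I (d=2); attach at lengths (1/2, 1); label the merged cluster AIM
  updated: d(AIM,P)=10, d(AIM,S)=41/3, d(AIM,W)=11, d(AIM,X)=12, d(AIM,Z)=25/3
iteration 3: select P,S (d=3); attach at lengths (3/2, 3/2); label the merged cluster PS
  updated: d(AIM,PS)=71/6, d(PS,W)=10, d(PS,X)=11/2, d(PS,Z)=13
iteration 4: select PS,X (d=11/2); attach at lengths (5/4, 11/4); label the merged cluster PSX
  updated: d(AIM,PSX)=107/9, d(PSX,W)=10, d(PSX,Z)=44/3
iteration 5: select AIM,Z (d=25/3); attach at lengths (19/6, 25/6); label the merged cluster AIMZ
  updated: d(AIMZ,PSX)=151/12, d(AIMZ,W)=53/4
iteration 6: select PSX,W (d=10); attach at lengths (9/4, 5); label the merged cluster PSWX
  updated: d(AIMZ,PSWX)=51/4
iteration 7: select AIMZ,PSWX (d=51/4); attach at lengths (53/24, 11/8); label the merged cluster AIMPSWXZ
final tree: ((((A:1/2,M:1/2):1/2,I:1):19/6,Z:25/6):53/24,(((P:3/2,S:3/2):5/4,X:11/4):9/4,W:5):11/8)
total length: 83/3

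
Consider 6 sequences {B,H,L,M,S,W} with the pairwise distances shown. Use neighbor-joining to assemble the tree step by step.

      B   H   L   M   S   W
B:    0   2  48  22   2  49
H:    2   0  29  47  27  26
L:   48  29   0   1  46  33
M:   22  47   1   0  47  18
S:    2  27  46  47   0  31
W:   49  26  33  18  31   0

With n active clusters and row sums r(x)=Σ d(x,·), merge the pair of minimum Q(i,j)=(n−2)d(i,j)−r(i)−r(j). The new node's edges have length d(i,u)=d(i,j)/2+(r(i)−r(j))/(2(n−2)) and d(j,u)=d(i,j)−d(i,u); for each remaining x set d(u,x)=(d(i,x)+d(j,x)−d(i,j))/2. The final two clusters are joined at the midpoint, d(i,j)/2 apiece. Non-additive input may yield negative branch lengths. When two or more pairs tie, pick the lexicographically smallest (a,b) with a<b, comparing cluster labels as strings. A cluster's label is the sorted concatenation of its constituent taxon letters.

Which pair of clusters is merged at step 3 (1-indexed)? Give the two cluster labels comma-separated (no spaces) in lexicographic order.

B,S

step 1: merge (L,M) at d=1, Q=-288; branch lengths L→13/4, M→-9/4; new cluster LM
  updated: d(B,LM)=69/2, d(H,LM)=75/2, d(LM,S)=46, d(LM,W)=25
step 2: merge (LM,W) at d=25, Q=-199; branch lengths LM→29/2, W→21/2; new cluster LMW
  updated: d(B,LMW)=117/4, d(H,LMW)=77/4, d(LMW,S)=26
step 3: merge (B,S) at d=2, Q=-337/4; branch lengths B→-71/16, S→103/16; new cluster BS
  updated: d(BS,H)=27/2, d(BS,LMW)=213/8
step 4: merge (BS,H) at d=27/2, Q=-475/8; branch lengths BS→167/16, H→49/16; new cluster BHS
  updated: d(BHS,LMW)=259/16
step 5: merge (BHS,LMW) at d=259/16; branch lengths BHS→259/32, LMW→259/32; new cluster BHLMSW
final tree: (((B:-71/16,S:103/16):167/16,H:49/16):259/32,((L:13/4,M:-9/4):29/2,W:21/2):259/32)
total length: 923/16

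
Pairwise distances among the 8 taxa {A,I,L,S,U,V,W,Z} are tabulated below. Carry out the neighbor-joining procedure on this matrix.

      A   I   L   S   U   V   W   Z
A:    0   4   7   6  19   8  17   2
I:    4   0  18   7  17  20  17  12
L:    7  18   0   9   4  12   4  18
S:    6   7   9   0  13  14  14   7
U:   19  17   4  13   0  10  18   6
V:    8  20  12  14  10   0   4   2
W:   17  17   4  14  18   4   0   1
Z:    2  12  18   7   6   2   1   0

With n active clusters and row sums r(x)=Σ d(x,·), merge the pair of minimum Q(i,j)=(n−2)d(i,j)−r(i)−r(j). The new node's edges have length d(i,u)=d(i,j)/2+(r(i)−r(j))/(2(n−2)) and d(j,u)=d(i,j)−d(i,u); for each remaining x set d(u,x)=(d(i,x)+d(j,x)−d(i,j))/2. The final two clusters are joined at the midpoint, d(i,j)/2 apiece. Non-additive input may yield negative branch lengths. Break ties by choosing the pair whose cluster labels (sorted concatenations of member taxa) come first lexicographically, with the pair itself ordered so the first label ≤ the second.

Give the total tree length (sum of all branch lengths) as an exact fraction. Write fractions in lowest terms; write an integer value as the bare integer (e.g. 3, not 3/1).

step 1: merge (L,U) at d=4, Q=-135; branch lengths L→3/4, U→13/4; new cluster LU
  updated: d(A,LU)=11, d(I,LU)=31/2, d(LU,S)=9, d(LU,V)=9, d(LU,W)=9, d(LU,Z)=10
step 2: merge (A,I) at d=4, Q=-207/2; branch lengths A→-3/4, I→19/4; new cluster AI
  updated: d(AI,LU)=45/4, d(AI,S)=9/2, d(AI,V)=12, d(AI,W)=15, d(AI,Z)=5
step 3: merge (AI,S) at d=9/2, Q=-313/4; branch lengths AI→69/32, S→75/32; new cluster AIS
  updated: d(AIS,LU)=63/8, d(AIS,V)=43/4, d(AIS,W)=49/4, d(AIS,Z)=15/4
step 4: merge (AIS,LU) at d=63/8, Q=-375/8; branch lengths AIS→179/48, LU→199/48; new cluster AILSU
  updated: d(AILSU,V)=95/16, d(AILSU,W)=107/16, d(AILSU,Z)=47/16
step 5: merge (AILSU,V) at d=95/16, Q=-125/8; branch lengths AILSU→31/8, V→33/16; new cluster AILSUV
  updated: d(AILSUV,W)=19/8, d(AILSUV,Z)=-1/2
step 6: merge (AILSUV,W) at d=19/8, Q=-23/8; branch lengths AILSUV→7/16, W→31/16; new cluster AILSUVW
  updated: d(AILSUVW,Z)=-15/16
step 7: merge (AILSUVW,Z) at d=-15/16; branch lengths AILSUVW→-15/32, Z→-15/32; new cluster AILSUVWZ
final tree: ((((((A:-3/4,I:19/4):69/32,S:75/32):179/48,(L:3/4,U:13/4):199/48):31/8,V:33/16):7/16,W:31/16):-15/32,Z:-15/32)
total length: 111/4

111/4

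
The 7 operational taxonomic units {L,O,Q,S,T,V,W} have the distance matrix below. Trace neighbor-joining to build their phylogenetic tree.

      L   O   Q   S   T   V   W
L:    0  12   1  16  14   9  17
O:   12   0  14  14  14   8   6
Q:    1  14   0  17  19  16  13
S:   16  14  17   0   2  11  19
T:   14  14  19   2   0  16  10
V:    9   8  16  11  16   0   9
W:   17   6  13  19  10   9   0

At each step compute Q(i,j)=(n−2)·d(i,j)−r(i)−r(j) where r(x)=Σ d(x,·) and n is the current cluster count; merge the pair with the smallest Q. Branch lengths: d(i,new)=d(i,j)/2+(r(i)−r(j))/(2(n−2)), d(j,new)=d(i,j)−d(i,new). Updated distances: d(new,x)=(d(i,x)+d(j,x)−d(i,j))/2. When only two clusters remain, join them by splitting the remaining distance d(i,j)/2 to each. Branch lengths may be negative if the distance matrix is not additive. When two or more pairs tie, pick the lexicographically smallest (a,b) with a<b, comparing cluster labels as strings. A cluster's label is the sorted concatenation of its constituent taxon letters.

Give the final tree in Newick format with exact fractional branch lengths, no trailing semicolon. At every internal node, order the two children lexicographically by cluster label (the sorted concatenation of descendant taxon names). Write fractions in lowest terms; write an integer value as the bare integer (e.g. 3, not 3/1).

1. join L+Q (d=1, Q=-144) ⇒ LQ; edges |L|=-3/5, |Q|=8/5
  updated: d(LQ,O)=25/2, d(LQ,S)=16, d(LQ,T)=16, d(LQ,V)=12, d(LQ,W)=29/2
2. join S+T (d=2, Q=-112) ⇒ ST; edges |S|=3/2, |T|=1/2
  updated: d(LQ,ST)=15, d(O,ST)=13, d(ST,V)=25/2, d(ST,W)=27/2
3. join O+W (d=6, Q=-129/2) ⇒ OW; edges |O|=29/12, |W|=43/12
  updated: d(LQ,OW)=21/2, d(OW,ST)=41/4, d(OW,V)=11/2
4. join LQ+ST (d=15, Q=-181/4) ⇒ LQST; edges |LQ|=119/16, |ST|=121/16
  updated: d(LQST,OW)=23/8, d(LQST,V)=19/4
5. join LQST+OW (d=23/8, Q=-105/8) ⇒ LOQSTW; edges |LQST|=17/16, |OW|=29/16
  updated: d(LOQSTW,V)=59/16
6. join LOQSTW+V (d=59/16) ⇒ LOQSTVW; edges |LOQSTW|=59/32, |V|=59/32
final tree: ((((L:-3/5,Q:8/5):119/16,(S:3/2,T:1/2):121/16):17/16,(O:29/12,W:43/12):29/16):59/32,V:59/32)
total length: 489/16

((((L:-3/5,Q:8/5):119/16,(S:3/2,T:1/2):121/16):17/16,(O:29/12,W:43/12):29/16):59/32,V:59/32)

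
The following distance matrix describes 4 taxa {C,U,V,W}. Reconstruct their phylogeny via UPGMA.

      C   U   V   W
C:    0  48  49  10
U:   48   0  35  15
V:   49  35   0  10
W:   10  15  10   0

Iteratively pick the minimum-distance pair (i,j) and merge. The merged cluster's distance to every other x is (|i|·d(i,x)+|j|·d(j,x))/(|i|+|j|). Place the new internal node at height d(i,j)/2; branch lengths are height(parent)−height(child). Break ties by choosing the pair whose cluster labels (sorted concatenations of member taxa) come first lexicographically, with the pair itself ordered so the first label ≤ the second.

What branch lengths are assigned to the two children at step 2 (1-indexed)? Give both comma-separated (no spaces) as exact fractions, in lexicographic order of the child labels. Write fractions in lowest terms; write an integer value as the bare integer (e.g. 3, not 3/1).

39/4,59/4

1. join C+W (d=10) ⇒ CW; edges |C|=5, |W|=5
  updated: d(CW,U)=63/2, d(CW,V)=59/2
2. join CW+V (d=59/2) ⇒ CVW; edges |CW|=39/4, |V|=59/4
  updated: d(CVW,U)=98/3
3. join CVW+U (d=98/3) ⇒ CUVW; edges |CVW|=19/12, |U|=49/3
final tree: (((C:5,W:5):39/4,V:59/4):19/12,U:49/3)
total length: 629/12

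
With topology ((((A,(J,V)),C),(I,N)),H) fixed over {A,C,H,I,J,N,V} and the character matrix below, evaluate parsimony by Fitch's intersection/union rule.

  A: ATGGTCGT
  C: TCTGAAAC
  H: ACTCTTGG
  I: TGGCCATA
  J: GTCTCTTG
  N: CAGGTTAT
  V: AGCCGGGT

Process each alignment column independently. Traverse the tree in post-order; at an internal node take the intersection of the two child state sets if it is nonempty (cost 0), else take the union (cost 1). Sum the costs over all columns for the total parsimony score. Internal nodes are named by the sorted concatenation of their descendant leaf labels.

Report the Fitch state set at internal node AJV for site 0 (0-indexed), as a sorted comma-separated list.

A

site 0, node JV: J={G} ∪ V={A} → {A,G} (+1)
site 0, node AJV: A={A} ∩ JV={A,G} → {A} (+0)
site 0, node ACJV: AJV={A} ∪ C={T} → {A,T} (+1)
site 0, node IN: I={T} ∪ N={C} → {C,T} (+1)
site 0, node ACIJNV: ACJV={A,T} ∩ IN={C,T} → {T} (+0)
site 0, node ACHIJNV: ACIJNV={T} ∪ H={A} → {A,T} (+1)
site 1, node JV: J={T} ∪ V={G} → {G,T} (+1)
site 1, node AJV: A={T} ∩ JV={G,T} → {T} (+0)
site 1, node ACJV: AJV={T} ∪ C={C} → {C,T} (+1)
site 1, node IN: I={G} ∪ N={A} → {A,G} (+1)
site 1, node ACIJNV: ACJV={C,T} ∪ IN={A,G} → {A,C,G,T} (+1)
site 1, node ACHIJNV: ACIJNV={A,C,G,T} ∩ H={C} → {C} (+0)
site 2, node JV: J={C} ∩ V={C} → {C} (+0)
site 2, node AJV: A={G} ∪ JV={C} → {C,G} (+1)
site 2, node ACJV: AJV={C,G} ∪ C={T} → {C,G,T} (+1)
site 2, node IN: I={G} ∩ N={G} → {G} (+0)
site 2, node ACIJNV: ACJV={C,G,T} ∩ IN={G} → {G} (+0)
site 2, node ACHIJNV: ACIJNV={G} ∪ H={T} → {G,T} (+1)
site 3, node JV: J={T} ∪ V={C} → {C,T} (+1)
site 3, node AJV: A={G} ∪ JV={C,T} → {C,G,T} (+1)
site 3, node ACJV: AJV={C,G,T} ∩ C={G} → {G} (+0)
site 3, node IN: I={C} ∪ N={G} → {C,G} (+1)
site 3, node ACIJNV: ACJV={G} ∩ IN={C,G} → {G} (+0)
site 3, node ACHIJNV: ACIJNV={G} ∪ H={C} → {C,G} (+1)
site 4, node JV: J={C} ∪ V={G} → {C,G} (+1)
site 4, node AJV: A={T} ∪ JV={C,G} → {C,G,T} (+1)
site 4, node ACJV: AJV={C,G,T} ∪ C={A} → {A,C,G,T} (+1)
site 4, node IN: I={C} ∪ N={T} → {C,T} (+1)
site 4, node ACIJNV: ACJV={A,C,G,T} ∩ IN={C,T} → {C,T} (+0)
site 4, node ACHIJNV: ACIJNV={C,T} ∩ H={T} → {T} (+0)
site 5, node JV: J={T} ∪ V={G} → {G,T} (+1)
site 5, node AJV: A={C} ∪ JV={G,T} → {C,G,T} (+1)
site 5, node ACJV: AJV={C,G,T} ∪ C={A} → {A,C,G,T} (+1)
site 5, node IN: I={A} ∪ N={T} → {A,T} (+1)
site 5, node ACIJNV: ACJV={A,C,G,T} ∩ IN={A,T} → {A,T} (+0)
site 5, node ACHIJNV: ACIJNV={A,T} ∩ H={T} → {T} (+0)
site 6, node JV: J={T} ∪ V={G} → {G,T} (+1)
site 6, node AJV: A={G} ∩ JV={G,T} → {G} (+0)
site 6, node ACJV: AJV={G} ∪ C={A} → {A,G} (+1)
site 6, node IN: I={T} ∪ N={A} → {A,T} (+1)
site 6, node ACIJNV: ACJV={A,G} ∩ IN={A,T} → {A} (+0)
site 6, node ACHIJNV: ACIJNV={A} ∪ H={G} → {A,G} (+1)
site 7, node JV: J={G} ∪ V={T} → {G,T} (+1)
site 7, node AJV: A={T} ∩ JV={G,T} → {T} (+0)
site 7, node ACJV: AJV={T} ∪ C={C} → {C,T} (+1)
site 7, node IN: I={A} ∪ N={T} → {A,T} (+1)
site 7, node ACIJNV: ACJV={C,T} ∩ IN={A,T} → {T} (+0)
site 7, node ACHIJNV: ACIJNV={T} ∪ H={G} → {G,T} (+1)
per-site changes: [4, 4, 3, 4, 4, 4, 4, 4]; total = 31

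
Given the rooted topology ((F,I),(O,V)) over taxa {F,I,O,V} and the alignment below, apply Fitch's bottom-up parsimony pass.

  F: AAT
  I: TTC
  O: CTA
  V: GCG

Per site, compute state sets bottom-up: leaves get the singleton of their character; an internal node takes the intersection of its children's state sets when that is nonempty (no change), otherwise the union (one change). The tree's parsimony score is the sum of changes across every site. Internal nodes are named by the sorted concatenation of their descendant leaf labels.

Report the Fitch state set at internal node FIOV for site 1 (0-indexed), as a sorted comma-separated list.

T

[col 0] FI: children F:{A}, I:{T} ∪→ {A,T}; cost 1
[col 0] OV: children O:{C}, V:{G} ∪→ {C,G}; cost 1
[col 0] FIOV: children FI:{A,T}, OV:{C,G} ∪→ {A,C,G,T}; cost 1
[col 1] FI: children F:{A}, I:{T} ∪→ {A,T}; cost 1
[col 1] OV: children O:{T}, V:{C} ∪→ {C,T}; cost 1
[col 1] FIOV: children FI:{A,T}, OV:{C,T} ∩→ {T}; cost 0
[col 2] FI: children F:{T}, I:{C} ∪→ {C,T}; cost 1
[col 2] OV: children O:{A}, V:{G} ∪→ {A,G}; cost 1
[col 2] FIOV: children FI:{C,T}, OV:{A,G} ∪→ {A,C,G,T}; cost 1
per-site changes: [3, 2, 3]; total = 8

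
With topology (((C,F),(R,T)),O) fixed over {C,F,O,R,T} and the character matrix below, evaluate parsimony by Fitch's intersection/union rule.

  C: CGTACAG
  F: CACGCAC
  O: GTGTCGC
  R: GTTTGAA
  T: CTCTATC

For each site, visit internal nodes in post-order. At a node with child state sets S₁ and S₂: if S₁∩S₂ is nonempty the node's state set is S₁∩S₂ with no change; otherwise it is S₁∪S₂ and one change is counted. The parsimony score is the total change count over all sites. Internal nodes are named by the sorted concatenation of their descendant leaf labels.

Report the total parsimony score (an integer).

[col 0] CF: children C:{C}, F:{C} ∩→ {C}; cost 0
[col 0] RT: children R:{G}, T:{C} ∪→ {C,G}; cost 1
[col 0] CFRT: children CF:{C}, RT:{C,G} ∩→ {C}; cost 0
[col 0] CFORT: children CFRT:{C}, O:{G} ∪→ {C,G}; cost 1
[col 1] CF: children C:{G}, F:{A} ∪→ {A,G}; cost 1
[col 1] RT: children R:{T}, T:{T} ∩→ {T}; cost 0
[col 1] CFRT: children CF:{A,G}, RT:{T} ∪→ {A,G,T}; cost 1
[col 1] CFORT: children CFRT:{A,G,T}, O:{T} ∩→ {T}; cost 0
[col 2] CF: children C:{T}, F:{C} ∪→ {C,T}; cost 1
[col 2] RT: children R:{T}, T:{C} ∪→ {C,T}; cost 1
[col 2] CFRT: children CF:{C,T}, RT:{C,T} ∩→ {C,T}; cost 0
[col 2] CFORT: children CFRT:{C,T}, O:{G} ∪→ {C,G,T}; cost 1
[col 3] CF: children C:{A}, F:{G} ∪→ {A,G}; cost 1
[col 3] RT: children R:{T}, T:{T} ∩→ {T}; cost 0
[col 3] CFRT: children CF:{A,G}, RT:{T} ∪→ {A,G,T}; cost 1
[col 3] CFORT: children CFRT:{A,G,T}, O:{T} ∩→ {T}; cost 0
[col 4] CF: children C:{C}, F:{C} ∩→ {C}; cost 0
[col 4] RT: children R:{G}, T:{A} ∪→ {A,G}; cost 1
[col 4] CFRT: children CF:{C}, RT:{A,G} ∪→ {A,C,G}; cost 1
[col 4] CFORT: children CFRT:{A,C,G}, O:{C} ∩→ {C}; cost 0
[col 5] CF: children C:{A}, F:{A} ∩→ {A}; cost 0
[col 5] RT: children R:{A}, T:{T} ∪→ {A,T}; cost 1
[col 5] CFRT: children CF:{A}, RT:{A,T} ∩→ {A}; cost 0
[col 5] CFORT: children CFRT:{A}, O:{G} ∪→ {A,G}; cost 1
[col 6] CF: children C:{G}, F:{C} ∪→ {C,G}; cost 1
[col 6] RT: children R:{A}, T:{C} ∪→ {A,C}; cost 1
[col 6] CFRT: children CF:{C,G}, RT:{A,C} ∩→ {C}; cost 0
[col 6] CFORT: children CFRT:{C}, O:{C} ∩→ {C}; cost 0
per-site changes: [2, 2, 3, 2, 2, 2, 2]; total = 15

15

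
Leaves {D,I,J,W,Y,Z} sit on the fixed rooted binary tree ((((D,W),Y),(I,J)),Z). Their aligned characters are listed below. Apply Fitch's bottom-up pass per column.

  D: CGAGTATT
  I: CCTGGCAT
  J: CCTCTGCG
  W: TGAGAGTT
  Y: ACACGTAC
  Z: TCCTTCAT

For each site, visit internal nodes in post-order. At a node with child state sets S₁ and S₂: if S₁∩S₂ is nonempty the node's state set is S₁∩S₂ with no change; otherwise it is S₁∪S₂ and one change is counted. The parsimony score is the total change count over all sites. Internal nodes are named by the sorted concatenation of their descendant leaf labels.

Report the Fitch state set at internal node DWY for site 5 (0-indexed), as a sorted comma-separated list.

A,G,T

[col 0] DW: children D:{C}, W:{T} ∪→ {C,T}; cost 1
[col 0] DWY: children DW:{C,T}, Y:{A} ∪→ {A,C,T}; cost 1
[col 0] IJ: children I:{C}, J:{C} ∩→ {C}; cost 0
[col 0] DIJWY: children DWY:{A,C,T}, IJ:{C} ∩→ {C}; cost 0
[col 0] DIJWYZ: children DIJWY:{C}, Z:{T} ∪→ {C,T}; cost 1
[col 1] DW: children D:{G}, W:{G} ∩→ {G}; cost 0
[col 1] DWY: children DW:{G}, Y:{C} ∪→ {C,G}; cost 1
[col 1] IJ: children I:{C}, J:{C} ∩→ {C}; cost 0
[col 1] DIJWY: children DWY:{C,G}, IJ:{C} ∩→ {C}; cost 0
[col 1] DIJWYZ: children DIJWY:{C}, Z:{C} ∩→ {C}; cost 0
[col 2] DW: children D:{A}, W:{A} ∩→ {A}; cost 0
[col 2] DWY: children DW:{A}, Y:{A} ∩→ {A}; cost 0
[col 2] IJ: children I:{T}, J:{T} ∩→ {T}; cost 0
[col 2] DIJWY: children DWY:{A}, IJ:{T} ∪→ {A,T}; cost 1
[col 2] DIJWYZ: children DIJWY:{A,T}, Z:{C} ∪→ {A,C,T}; cost 1
[col 3] DW: children D:{G}, W:{G} ∩→ {G}; cost 0
[col 3] DWY: children DW:{G}, Y:{C} ∪→ {C,G}; cost 1
[col 3] IJ: children I:{G}, J:{C} ∪→ {C,G}; cost 1
[col 3] DIJWY: children DWY:{C,G}, IJ:{C,G} ∩→ {C,G}; cost 0
[col 3] DIJWYZ: children DIJWY:{C,G}, Z:{T} ∪→ {C,G,T}; cost 1
[col 4] DW: children D:{T}, W:{A} ∪→ {A,T}; cost 1
[col 4] DWY: children DW:{A,T}, Y:{G} ∪→ {A,G,T}; cost 1
[col 4] IJ: children I:{G}, J:{T} ∪→ {G,T}; cost 1
[col 4] DIJWY: children DWY:{A,G,T}, IJ:{G,T} ∩→ {G,T}; cost 0
[col 4] DIJWYZ: children DIJWY:{G,T}, Z:{T} ∩→ {T}; cost 0
[col 5] DW: children D:{A}, W:{G} ∪→ {A,G}; cost 1
[col 5] DWY: children DW:{A,G}, Y:{T} ∪→ {A,G,T}; cost 1
[col 5] IJ: children I:{C}, J:{G} ∪→ {C,G}; cost 1
[col 5] DIJWY: children DWY:{A,G,T}, IJ:{C,G} ∩→ {G}; cost 0
[col 5] DIJWYZ: children DIJWY:{G}, Z:{C} ∪→ {C,G}; cost 1
[col 6] DW: children D:{T}, W:{T} ∩→ {T}; cost 0
[col 6] DWY: children DW:{T}, Y:{A} ∪→ {A,T}; cost 1
[col 6] IJ: children I:{A}, J:{C} ∪→ {A,C}; cost 1
[col 6] DIJWY: children DWY:{A,T}, IJ:{A,C} ∩→ {A}; cost 0
[col 6] DIJWYZ: children DIJWY:{A}, Z:{A} ∩→ {A}; cost 0
[col 7] DW: children D:{T}, W:{T} ∩→ {T}; cost 0
[col 7] DWY: children DW:{T}, Y:{C} ∪→ {C,T}; cost 1
[col 7] IJ: children I:{T}, J:{G} ∪→ {G,T}; cost 1
[col 7] DIJWY: children DWY:{C,T}, IJ:{G,T} ∩→ {T}; cost 0
[col 7] DIJWYZ: children DIJWY:{T}, Z:{T} ∩→ {T}; cost 0
per-site changes: [3, 1, 2, 3, 3, 4, 2, 2]; total = 20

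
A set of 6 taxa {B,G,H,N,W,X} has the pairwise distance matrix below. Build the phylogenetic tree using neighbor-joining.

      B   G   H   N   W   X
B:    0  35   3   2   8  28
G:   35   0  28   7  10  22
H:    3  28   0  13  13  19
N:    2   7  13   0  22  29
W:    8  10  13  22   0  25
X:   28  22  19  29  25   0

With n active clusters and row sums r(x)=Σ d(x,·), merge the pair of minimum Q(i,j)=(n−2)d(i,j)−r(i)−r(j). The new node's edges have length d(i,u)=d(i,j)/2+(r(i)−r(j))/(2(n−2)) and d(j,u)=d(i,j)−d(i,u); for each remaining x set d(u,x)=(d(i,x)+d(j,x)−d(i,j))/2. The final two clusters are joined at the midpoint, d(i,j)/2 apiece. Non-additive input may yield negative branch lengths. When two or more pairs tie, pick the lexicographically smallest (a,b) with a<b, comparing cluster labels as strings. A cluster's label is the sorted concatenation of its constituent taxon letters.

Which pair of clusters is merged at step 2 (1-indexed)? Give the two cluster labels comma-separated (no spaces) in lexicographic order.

step 1: merge (G,N) at d=7, Q=-147; branch lengths G→57/8, N→-1/8; new cluster GN
  updated: d(B,GN)=15, d(GN,H)=17, d(GN,W)=25/2, d(GN,X)=22
step 2: merge (B,H) at d=3, Q=-97; branch lengths B→11/6, H→7/6; new cluster BH
  updated: d(BH,GN)=29/2, d(BH,W)=9, d(BH,X)=22
step 3: merge (BH,W) at d=9, Q=-74; branch lengths BH→17/4, W→19/4; new cluster BHW
  updated: d(BHW,GN)=9, d(BHW,X)=19
step 4: merge (BHW,GN) at d=9, Q=-50; branch lengths BHW→3, GN→6; new cluster BGHNW
  updated: d(BGHNW,X)=16
step 5: merge (BGHNW,X) at d=16; branch lengths BGHNW→8, X→8; new cluster BGHNWX
final tree: ((((B:11/6,H:7/6):17/4,W:19/4):3,(G:57/8,N:-1/8):6):8,X:8)
total length: 44

B,H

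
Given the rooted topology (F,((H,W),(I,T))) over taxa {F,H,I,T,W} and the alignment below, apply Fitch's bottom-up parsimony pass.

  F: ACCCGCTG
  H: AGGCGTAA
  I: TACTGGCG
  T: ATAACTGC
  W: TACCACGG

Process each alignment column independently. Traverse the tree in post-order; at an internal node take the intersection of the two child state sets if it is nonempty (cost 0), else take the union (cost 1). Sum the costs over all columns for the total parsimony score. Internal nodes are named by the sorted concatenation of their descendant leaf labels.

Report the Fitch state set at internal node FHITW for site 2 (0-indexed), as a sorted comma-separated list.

HW@0: {A} ∪ {T} = {A,T} (union, +1)
IT@0: {T} ∪ {A} = {A,T} (union, +1)
HITW@0: {A,T} ∩ {A,T} = {A,T} (intersection, +0)
FHITW@0: {A} ∩ {A,T} = {A} (intersection, +0)
HW@1: {G} ∪ {A} = {A,G} (union, +1)
IT@1: {A} ∪ {T} = {A,T} (union, +1)
HITW@1: {A,G} ∩ {A,T} = {A} (intersection, +0)
FHITW@1: {C} ∪ {A} = {A,C} (union, +1)
HW@2: {G} ∪ {C} = {C,G} (union, +1)
IT@2: {C} ∪ {A} = {A,C} (union, +1)
HITW@2: {C,G} ∩ {A,C} = {C} (intersection, +0)
FHITW@2: {C} ∩ {C} = {C} (intersection, +0)
HW@3: {C} ∩ {C} = {C} (intersection, +0)
IT@3: {T} ∪ {A} = {A,T} (union, +1)
HITW@3: {C} ∪ {A,T} = {A,C,T} (union, +1)
FHITW@3: {C} ∩ {A,C,T} = {C} (intersection, +0)
HW@4: {G} ∪ {A} = {A,G} (union, +1)
IT@4: {G} ∪ {C} = {C,G} (union, +1)
HITW@4: {A,G} ∩ {C,G} = {G} (intersection, +0)
FHITW@4: {G} ∩ {G} = {G} (intersection, +0)
HW@5: {T} ∪ {C} = {C,T} (union, +1)
IT@5: {G} ∪ {T} = {G,T} (union, +1)
HITW@5: {C,T} ∩ {G,T} = {T} (intersection, +0)
FHITW@5: {C} ∪ {T} = {C,T} (union, +1)
HW@6: {A} ∪ {G} = {A,G} (union, +1)
IT@6: {C} ∪ {G} = {C,G} (union, +1)
HITW@6: {A,G} ∩ {C,G} = {G} (intersection, +0)
FHITW@6: {T} ∪ {G} = {G,T} (union, +1)
HW@7: {A} ∪ {G} = {A,G} (union, +1)
IT@7: {G} ∪ {C} = {C,G} (union, +1)
HITW@7: {A,G} ∩ {C,G} = {G} (intersection, +0)
FHITW@7: {G} ∩ {G} = {G} (intersection, +0)
per-site changes: [2, 3, 2, 2, 2, 3, 3, 2]; total = 19

C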